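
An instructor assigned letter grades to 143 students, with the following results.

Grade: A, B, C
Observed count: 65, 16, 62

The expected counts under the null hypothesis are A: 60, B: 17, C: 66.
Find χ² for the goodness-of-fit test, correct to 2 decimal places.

χ² = (65−60)²/60 + (16−17)²/17 + (62−66)²/66
   = 0.417 + 0.059 + 0.242
Sum = 0.72

0.72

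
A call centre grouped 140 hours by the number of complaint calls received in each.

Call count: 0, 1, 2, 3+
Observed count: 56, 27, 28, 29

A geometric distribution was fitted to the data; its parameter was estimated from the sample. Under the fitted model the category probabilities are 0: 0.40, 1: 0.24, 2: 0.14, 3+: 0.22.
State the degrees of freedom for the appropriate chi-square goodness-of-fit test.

2

There are k = 4 categories and 1 parameter estimated from the data, so df = 4 − 1 − 1 = 2.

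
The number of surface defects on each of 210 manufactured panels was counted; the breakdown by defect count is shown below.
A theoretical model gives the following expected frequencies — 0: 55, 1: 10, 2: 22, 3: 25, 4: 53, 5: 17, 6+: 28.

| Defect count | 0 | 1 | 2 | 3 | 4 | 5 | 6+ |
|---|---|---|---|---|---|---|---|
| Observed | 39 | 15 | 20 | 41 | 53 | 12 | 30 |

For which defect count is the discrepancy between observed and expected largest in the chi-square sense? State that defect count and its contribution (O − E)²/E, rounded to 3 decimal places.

χ² = (39−55)²/55 + (15−10)²/10 + (20−22)²/22 + (41−25)²/25 + (53−53)²/53 + (12−17)²/17 + (30−28)²/28
   = 4.6545 + 2.5000 + 0.1818 + 10.2400 + 0.0000 + 1.4706 + 0.1429
The largest term is for 3: 10.240.

3, 10.240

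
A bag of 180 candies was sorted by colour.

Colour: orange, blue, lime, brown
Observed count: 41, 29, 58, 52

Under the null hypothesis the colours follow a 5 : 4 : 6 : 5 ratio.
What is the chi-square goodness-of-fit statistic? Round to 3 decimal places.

3.102

Ratio total = 20. Expected counts: 180×5/20 = 45, 180×4/20 = 36, 180×6/20 = 54, 180×5/20 = 45.
cat         O        E   (O−E)²/E
orange     41       45     0.3556
blue       29       36     1.3611
lime       58       54     0.2963
brown      52       45     1.0889
Sum = 3.102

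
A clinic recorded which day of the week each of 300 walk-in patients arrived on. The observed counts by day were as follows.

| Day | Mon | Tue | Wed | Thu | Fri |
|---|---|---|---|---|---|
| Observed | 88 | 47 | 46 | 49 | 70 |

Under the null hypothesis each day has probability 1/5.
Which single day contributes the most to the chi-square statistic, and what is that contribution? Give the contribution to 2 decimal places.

Mon, 13.07

Expected count for each of the 5 categories: 300/5 = 60.
χ² = (88−60)²/60 + (47−60)²/60 + (46−60)²/60 + (49−60)²/60 + (70−60)²/60
   = 13.067 + 2.817 + 3.267 + 2.017 + 1.667
The largest term is for Mon: 13.07.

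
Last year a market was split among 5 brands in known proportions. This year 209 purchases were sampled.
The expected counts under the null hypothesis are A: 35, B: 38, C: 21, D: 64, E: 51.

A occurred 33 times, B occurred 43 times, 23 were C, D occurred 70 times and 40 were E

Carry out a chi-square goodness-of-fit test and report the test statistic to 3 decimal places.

cat         O        E   (O−E)²/E
A          33       35     0.1143
B          43       38     0.6579
C          23       21     0.1905
D          70       64     0.5625
E          40       51     2.3725
Sum = 3.898

3.898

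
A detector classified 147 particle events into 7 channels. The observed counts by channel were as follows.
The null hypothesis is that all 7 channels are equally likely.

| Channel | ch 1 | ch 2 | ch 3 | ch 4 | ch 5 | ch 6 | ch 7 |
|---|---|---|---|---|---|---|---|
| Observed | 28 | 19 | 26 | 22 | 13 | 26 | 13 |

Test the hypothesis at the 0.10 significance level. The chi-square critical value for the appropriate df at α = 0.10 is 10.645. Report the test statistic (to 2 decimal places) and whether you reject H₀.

Under H₀ each category has probability 1/7, so each expected count is 147/7 = 21.
χ² = (28−21)²/21 + (19−21)²/21 + (26−21)²/21 + (22−21)²/21 + (13−21)²/21 + (26−21)²/21 + (13−21)²/21
   = 2.333 + 0.190 + 1.190 + 0.048 + 3.048 + 1.190 + 3.048
Sum = 11.05
df = 6. Since 11.05 > 10.645, we reject H₀.

11.05; reject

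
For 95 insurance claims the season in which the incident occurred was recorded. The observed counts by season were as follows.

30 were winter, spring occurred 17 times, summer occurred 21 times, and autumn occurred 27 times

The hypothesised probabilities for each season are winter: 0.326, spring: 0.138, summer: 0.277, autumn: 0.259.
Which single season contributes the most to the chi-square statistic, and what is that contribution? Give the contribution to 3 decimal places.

spring, 1.154

Expected counts E_i = n·p_i: 95×0.326 = 30.97, 95×0.138 = 13.11, 95×0.277 = 26.315, 95×0.259 = 24.605.
χ² = (30−30.97)²/30.97 + (17−13.11)²/13.11 + (21−26.315)²/26.315 + (27−24.605)²/24.605
   = 0.0304 + 1.1542 + 1.0735 + 0.2331
The largest term is for spring: 1.154.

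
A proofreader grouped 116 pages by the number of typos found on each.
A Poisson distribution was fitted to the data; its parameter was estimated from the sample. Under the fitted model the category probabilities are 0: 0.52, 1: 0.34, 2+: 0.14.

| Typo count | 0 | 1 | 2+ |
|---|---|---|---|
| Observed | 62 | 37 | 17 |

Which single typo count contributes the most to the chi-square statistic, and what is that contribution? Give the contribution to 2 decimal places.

Expected counts E_i = n·p_i: 116×0.52 = 60.32, 116×0.34 = 39.44, 116×0.14 = 16.24.
cat         O        E   (O−E)²/E
0          62    60.32      0.047
1          37    39.44      0.151
2+         17    16.24      0.036
The largest term is for 1: 0.15.

1, 0.15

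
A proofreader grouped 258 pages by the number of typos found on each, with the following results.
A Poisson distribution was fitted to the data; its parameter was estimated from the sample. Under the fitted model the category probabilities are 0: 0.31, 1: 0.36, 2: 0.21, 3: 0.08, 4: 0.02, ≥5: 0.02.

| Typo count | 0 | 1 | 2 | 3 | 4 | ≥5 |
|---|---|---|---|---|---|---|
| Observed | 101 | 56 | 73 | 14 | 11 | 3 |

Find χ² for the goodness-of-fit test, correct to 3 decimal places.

36.356

Expected counts E_i = n·p_i: 258×0.31 = 79.98, 258×0.36 = 92.88, 258×0.21 = 54.18, 258×0.08 = 20.64, 258×0.02 = 5.16, 258×0.02 = 5.16.
0: (101 − 79.98)²/79.98 = 441.8404/79.98 = 5.5244
1: (56 − 92.88)²/92.88 = 1360.1344/92.88 = 14.6440
2: (73 − 54.18)²/54.18 = 354.1924/54.18 = 6.5373
3: (14 − 20.64)²/20.64 = 44.0896/20.64 = 2.1361
4: (11 − 5.16)²/5.16 = 34.1056/5.16 = 6.6096
≥5: (3 − 5.16)²/5.16 = 4.6656/5.16 = 0.9042
Sum = 36.356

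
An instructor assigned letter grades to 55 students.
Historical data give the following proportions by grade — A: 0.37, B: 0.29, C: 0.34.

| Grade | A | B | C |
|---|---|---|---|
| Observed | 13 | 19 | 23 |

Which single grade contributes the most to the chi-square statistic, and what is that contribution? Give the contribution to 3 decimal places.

Expected counts E_i = n·p_i: 55×0.37 = 20.35, 55×0.29 = 15.95, 55×0.34 = 18.7.
cat         O        E   (O−E)²/E
A          13    20.35     2.6547
B          19    15.95     0.5832
C          23     18.7     0.9888
The largest term is for A: 2.655.

A, 2.655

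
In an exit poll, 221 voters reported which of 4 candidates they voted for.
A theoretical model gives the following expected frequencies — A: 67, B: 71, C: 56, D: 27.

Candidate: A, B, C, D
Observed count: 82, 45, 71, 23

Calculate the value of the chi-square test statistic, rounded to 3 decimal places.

17.490

cat         O        E   (O−E)²/E
A          82       67     3.3582
B          45       71     9.5211
C          71       56     4.0179
D          23       27     0.5926
Sum = 17.490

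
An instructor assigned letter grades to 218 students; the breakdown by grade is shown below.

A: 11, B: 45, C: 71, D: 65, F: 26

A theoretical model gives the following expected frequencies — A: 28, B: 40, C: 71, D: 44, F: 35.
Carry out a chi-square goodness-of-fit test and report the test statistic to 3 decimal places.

A: (11 − 28)²/28 = 289/28 = 10.3214
B: (45 − 40)²/40 = 25/40 = 0.6250
C: (71 − 71)²/71 = 0/71 = 0.0000
D: (65 − 44)²/44 = 441/44 = 10.0227
F: (26 − 35)²/35 = 81/35 = 2.3143
Sum = 23.283

23.283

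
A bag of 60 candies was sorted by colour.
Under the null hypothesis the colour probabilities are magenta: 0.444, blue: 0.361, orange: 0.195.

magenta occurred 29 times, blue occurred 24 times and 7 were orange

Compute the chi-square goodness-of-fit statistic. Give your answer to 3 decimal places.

2.350

Expected counts E_i = n·p_i: 60×0.444 = 26.64, 60×0.361 = 21.66, 60×0.195 = 11.7.
χ² = (29−26.64)²/26.64 + (24−21.66)²/21.66 + (7−11.7)²/11.7
   = 0.2091 + 0.2528 + 1.8880
Sum = 2.350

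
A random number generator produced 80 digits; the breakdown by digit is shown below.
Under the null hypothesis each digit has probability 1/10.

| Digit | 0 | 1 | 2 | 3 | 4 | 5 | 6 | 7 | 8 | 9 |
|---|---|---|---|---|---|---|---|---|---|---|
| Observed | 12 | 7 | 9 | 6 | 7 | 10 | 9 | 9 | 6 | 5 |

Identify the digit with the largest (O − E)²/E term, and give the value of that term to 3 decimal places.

Expected count for each of the 10 categories: 80/10 = 8.
cat         O        E   (O−E)²/E
0          12        8     2.0000
1           7        8     0.1250
2           9        8     0.1250
3           6        8     0.5000
4           7        8     0.1250
5          10        8     0.5000
6           9        8     0.1250
7           9        8     0.1250
8           6        8     0.5000
9           5        8     1.1250
The largest term is for 0: 2.000.

0, 2.000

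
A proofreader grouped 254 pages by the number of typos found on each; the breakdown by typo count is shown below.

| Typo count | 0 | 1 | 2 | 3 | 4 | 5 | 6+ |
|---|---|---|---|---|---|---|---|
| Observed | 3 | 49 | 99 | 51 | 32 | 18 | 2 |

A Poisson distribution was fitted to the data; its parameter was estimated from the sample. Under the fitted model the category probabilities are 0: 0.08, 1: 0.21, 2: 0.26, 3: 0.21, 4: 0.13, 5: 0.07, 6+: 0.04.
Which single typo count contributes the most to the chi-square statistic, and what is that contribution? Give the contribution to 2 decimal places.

Expected counts E_i = n·p_i: 254×0.08 = 20.32, 254×0.21 = 53.34, 254×0.26 = 66.04, 254×0.21 = 53.34, 254×0.13 = 33.02, 254×0.07 = 17.78, 254×0.04 = 10.16.
χ² = (3−20.32)²/20.32 + (49−53.34)²/53.34 + (99−66.04)²/66.04 + (51−53.34)²/53.34 + (32−33.02)²/33.02 + (18−17.78)²/17.78 + (2−10.16)²/10.16
   = 14.763 + 0.353 + 16.450 + 0.103 + 0.032 + 0.003 + 6.554
The largest term is for 2: 16.45.

2, 16.45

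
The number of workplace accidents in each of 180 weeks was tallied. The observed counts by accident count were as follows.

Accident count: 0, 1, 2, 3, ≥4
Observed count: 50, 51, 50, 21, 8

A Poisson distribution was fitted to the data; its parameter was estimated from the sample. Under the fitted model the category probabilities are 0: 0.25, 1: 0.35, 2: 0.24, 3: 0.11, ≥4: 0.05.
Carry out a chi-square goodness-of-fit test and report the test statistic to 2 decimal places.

4.10

Expected counts E_i = n·p_i: 180×0.25 = 45, 180×0.35 = 63, 180×0.24 = 43.2, 180×0.11 = 19.8, 180×0.05 = 9.
cat         O        E   (O−E)²/E
0          50       45      0.556
1          51       63      2.286
2          50     43.2      1.070
3          21     19.8      0.073
≥4          8        9      0.111
Sum = 4.10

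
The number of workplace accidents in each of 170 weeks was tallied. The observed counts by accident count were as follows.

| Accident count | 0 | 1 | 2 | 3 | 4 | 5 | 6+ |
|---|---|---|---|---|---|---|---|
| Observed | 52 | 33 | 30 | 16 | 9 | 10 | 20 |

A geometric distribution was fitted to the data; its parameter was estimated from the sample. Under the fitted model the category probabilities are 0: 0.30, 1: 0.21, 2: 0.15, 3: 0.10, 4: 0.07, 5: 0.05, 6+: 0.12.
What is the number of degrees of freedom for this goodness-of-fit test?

5

There are k = 7 categories and 1 parameter estimated from the data, so df = 7 − 1 − 1 = 5.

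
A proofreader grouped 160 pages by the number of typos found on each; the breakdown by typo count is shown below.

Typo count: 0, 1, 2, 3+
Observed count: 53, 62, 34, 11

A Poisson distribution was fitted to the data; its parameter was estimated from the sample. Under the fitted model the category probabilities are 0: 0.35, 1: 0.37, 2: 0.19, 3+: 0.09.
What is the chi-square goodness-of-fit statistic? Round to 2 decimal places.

Expected counts E_i = n·p_i: 160×0.35 = 56, 160×0.37 = 59.2, 160×0.19 = 30.4, 160×0.09 = 14.4.
cat         O        E   (O−E)²/E
0          53       56      0.161
1          62     59.2      0.132
2          34     30.4      0.426
3+         11     14.4      0.803
Sum = 1.52

1.52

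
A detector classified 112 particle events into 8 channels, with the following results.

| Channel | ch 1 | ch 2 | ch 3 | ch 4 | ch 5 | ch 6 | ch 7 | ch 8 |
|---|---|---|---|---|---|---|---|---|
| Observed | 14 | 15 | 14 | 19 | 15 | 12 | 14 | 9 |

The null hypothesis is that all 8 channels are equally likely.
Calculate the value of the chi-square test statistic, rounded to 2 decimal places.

4.00

Under H₀ each category has probability 1/8, so each expected count is 112/8 = 14.
ch 1: (14 − 14)²/14 = 0/14 = 0.000
ch 2: (15 − 14)²/14 = 1/14 = 0.071
ch 3: (14 − 14)²/14 = 0/14 = 0.000
ch 4: (19 − 14)²/14 = 25/14 = 1.786
ch 5: (15 − 14)²/14 = 1/14 = 0.071
ch 6: (12 − 14)²/14 = 4/14 = 0.286
ch 7: (14 − 14)²/14 = 0/14 = 0.000
ch 8: (9 − 14)²/14 = 25/14 = 1.786
Sum = 4.00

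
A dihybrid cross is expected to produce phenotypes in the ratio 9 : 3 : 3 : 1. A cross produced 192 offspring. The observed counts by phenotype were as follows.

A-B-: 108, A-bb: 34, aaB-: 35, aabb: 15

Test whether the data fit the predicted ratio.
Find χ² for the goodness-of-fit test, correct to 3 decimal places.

0.889

Ratio total = 16. Expected counts: 192×9/16 = 108, 192×3/16 = 36, 192×3/16 = 36, 192×1/16 = 12.
A-B-: (108 − 108)²/108 = 0/108 = 0.0000
A-bb: (34 − 36)²/36 = 4/36 = 0.1111
aaB-: (35 − 36)²/36 = 1/36 = 0.0278
aabb: (15 − 12)²/12 = 9/12 = 0.7500
Sum = 0.889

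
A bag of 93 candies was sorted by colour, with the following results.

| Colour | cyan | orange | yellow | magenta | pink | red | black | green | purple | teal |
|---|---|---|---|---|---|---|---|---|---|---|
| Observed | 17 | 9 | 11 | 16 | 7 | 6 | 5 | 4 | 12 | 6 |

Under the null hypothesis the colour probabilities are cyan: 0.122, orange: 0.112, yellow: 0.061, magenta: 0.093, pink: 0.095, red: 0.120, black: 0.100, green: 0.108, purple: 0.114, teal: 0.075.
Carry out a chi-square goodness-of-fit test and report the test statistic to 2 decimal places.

Expected counts E_i = n·p_i: 93×0.122 = 11.346, 93×0.112 = 10.416, 93×0.061 = 5.673, 93×0.093 = 8.649, 93×0.095 = 8.835, 93×0.120 = 11.16, 93×0.100 = 9.3, 93×0.108 = 10.044, 93×0.114 = 10.602, 93×0.075 = 6.975.
χ² = (17−11.346)²/11.346 + (9−10.416)²/10.416 + (11−5.673)²/5.673 + (16−8.649)²/8.649 + (7−8.835)²/8.835 + (6−11.16)²/11.16 + (5−9.3)²/9.3 + (4−10.044)²/10.044 + (12−10.602)²/10.602 + (6−6.975)²/6.975
   = 2.818 + 0.192 + 5.002 + 6.248 + 0.381 + 2.386 + 1.988 + 3.637 + 0.184 + 0.136
Sum = 22.97

22.97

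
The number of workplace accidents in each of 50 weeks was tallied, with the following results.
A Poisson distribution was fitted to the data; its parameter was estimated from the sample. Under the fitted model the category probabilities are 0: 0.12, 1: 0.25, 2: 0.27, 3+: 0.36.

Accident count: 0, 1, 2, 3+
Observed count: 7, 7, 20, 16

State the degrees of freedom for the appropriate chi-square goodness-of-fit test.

2

There are k = 4 categories and 1 parameter estimated from the data, so df = 4 − 1 − 1 = 2.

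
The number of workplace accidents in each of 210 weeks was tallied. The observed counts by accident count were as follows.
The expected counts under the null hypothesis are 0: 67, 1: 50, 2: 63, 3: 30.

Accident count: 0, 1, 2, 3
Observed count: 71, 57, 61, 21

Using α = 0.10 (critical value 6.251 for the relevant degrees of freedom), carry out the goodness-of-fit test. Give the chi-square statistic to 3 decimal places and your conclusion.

cat         O        E   (O−E)²/E
0          71       67     0.2388
1          57       50     0.9800
2          61       63     0.0635
3          21       30     2.7000
Sum = 3.982
df = 3. Since 3.982 < 6.251, we do not reject H₀.

3.982; do not reject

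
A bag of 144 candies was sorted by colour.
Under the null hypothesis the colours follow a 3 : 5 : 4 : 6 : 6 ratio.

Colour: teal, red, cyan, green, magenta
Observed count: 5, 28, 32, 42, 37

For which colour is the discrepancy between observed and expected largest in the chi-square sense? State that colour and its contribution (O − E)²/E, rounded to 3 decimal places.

Ratio total = 24. Expected counts: 144×3/24 = 18, 144×5/24 = 30, 144×4/24 = 24, 144×6/24 = 36, 144×6/24 = 36.
χ² = (5−18)²/18 + (28−30)²/30 + (32−24)²/24 + (42−36)²/36 + (37−36)²/36
   = 9.3889 + 0.1333 + 2.6667 + 1.0000 + 0.0278
The largest term is for teal: 9.389.

teal, 9.389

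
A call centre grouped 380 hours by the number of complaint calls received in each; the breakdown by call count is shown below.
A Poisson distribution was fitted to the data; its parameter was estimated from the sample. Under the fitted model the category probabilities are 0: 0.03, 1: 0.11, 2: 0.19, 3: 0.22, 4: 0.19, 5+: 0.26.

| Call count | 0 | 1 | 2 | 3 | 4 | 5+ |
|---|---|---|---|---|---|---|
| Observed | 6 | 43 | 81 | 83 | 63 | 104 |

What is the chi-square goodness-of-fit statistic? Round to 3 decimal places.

5.115

Expected counts E_i = n·p_i: 380×0.03 = 11.4, 380×0.11 = 41.8, 380×0.19 = 72.2, 380×0.22 = 83.6, 380×0.19 = 72.2, 380×0.26 = 98.8.
χ² = (6−11.4)²/11.4 + (43−41.8)²/41.8 + (81−72.2)²/72.2 + (83−83.6)²/83.6 + (63−72.2)²/72.2 + (104−98.8)²/98.8
   = 2.5579 + 0.0344 + 1.0726 + 0.0043 + 1.1723 + 0.2737
Sum = 5.115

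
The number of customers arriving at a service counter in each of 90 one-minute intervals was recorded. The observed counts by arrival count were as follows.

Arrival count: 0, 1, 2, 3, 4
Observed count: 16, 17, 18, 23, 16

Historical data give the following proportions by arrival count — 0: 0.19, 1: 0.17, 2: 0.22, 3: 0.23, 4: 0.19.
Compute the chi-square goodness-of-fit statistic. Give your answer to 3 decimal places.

0.750

Expected counts E_i = n·p_i: 90×0.19 = 17.1, 90×0.17 = 15.3, 90×0.22 = 19.8, 90×0.23 = 20.7, 90×0.19 = 17.1.
0: (16 − 17.1)²/17.1 = 1.21/17.1 = 0.0708
1: (17 − 15.3)²/15.3 = 2.89/15.3 = 0.1889
2: (18 − 19.8)²/19.8 = 3.24/19.8 = 0.1636
3: (23 − 20.7)²/20.7 = 5.29/20.7 = 0.2556
4: (16 − 17.1)²/17.1 = 1.21/17.1 = 0.0708
Sum = 0.750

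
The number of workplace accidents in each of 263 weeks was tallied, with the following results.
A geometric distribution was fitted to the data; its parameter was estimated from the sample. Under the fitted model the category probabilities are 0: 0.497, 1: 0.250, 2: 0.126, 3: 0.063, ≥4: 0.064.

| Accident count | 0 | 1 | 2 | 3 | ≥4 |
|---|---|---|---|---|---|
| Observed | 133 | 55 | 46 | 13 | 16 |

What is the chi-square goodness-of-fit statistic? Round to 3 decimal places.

Expected counts E_i = n·p_i: 263×0.497 = 130.711, 263×0.250 = 65.75, 263×0.126 = 33.138, 263×0.063 = 16.569, 263×0.064 = 16.832.
χ² = (133−130.711)²/130.711 + (55−65.75)²/65.75 + (46−33.138)²/33.138 + (13−16.569)²/16.569 + (16−16.832)²/16.832
   = 0.0401 + 1.7576 + 4.9922 + 0.7688 + 0.0411
Sum = 7.600

7.600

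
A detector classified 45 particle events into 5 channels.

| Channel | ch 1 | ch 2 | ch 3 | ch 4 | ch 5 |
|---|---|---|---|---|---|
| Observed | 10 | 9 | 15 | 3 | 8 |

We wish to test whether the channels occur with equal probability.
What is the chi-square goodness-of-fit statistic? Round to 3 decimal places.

8.222

Under H₀ each category has probability 1/5, so each expected count is 45/5 = 9.
cat         O        E   (O−E)²/E
ch 1       10        9     0.1111
ch 2        9        9     0.0000
ch 3       15        9     4.0000
ch 4        3        9     4.0000
ch 5        8        9     0.1111
Sum = 8.222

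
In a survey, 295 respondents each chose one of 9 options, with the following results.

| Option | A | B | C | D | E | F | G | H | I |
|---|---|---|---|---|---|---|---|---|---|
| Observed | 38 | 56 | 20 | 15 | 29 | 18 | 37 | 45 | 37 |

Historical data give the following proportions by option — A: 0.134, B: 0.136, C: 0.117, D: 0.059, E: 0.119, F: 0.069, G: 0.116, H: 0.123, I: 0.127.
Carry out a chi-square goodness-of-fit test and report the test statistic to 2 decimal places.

16.44

Expected counts E_i = n·p_i: 295×0.134 = 39.53, 295×0.136 = 40.12, 295×0.117 = 34.515, 295×0.059 = 17.405, 295×0.119 = 35.105, 295×0.069 = 20.355, 295×0.116 = 34.22, 295×0.123 = 36.285, 295×0.127 = 37.465.
A: (38 − 39.53)²/39.53 = 2.3409/39.53 = 0.059
B: (56 − 40.12)²/40.12 = 252.1744/40.12 = 6.286
C: (20 − 34.515)²/34.515 = 210.685225/34.515 = 6.104
D: (15 − 17.405)²/17.405 = 5.784025/17.405 = 0.332
E: (29 − 35.105)²/35.105 = 37.271025/35.105 = 1.062
F: (18 − 20.355)²/20.355 = 5.546025/20.355 = 0.272
G: (37 − 34.22)²/34.22 = 7.7284/34.22 = 0.226
H: (45 − 36.285)²/36.285 = 75.951225/36.285 = 2.093
I: (37 − 37.465)²/37.465 = 0.216225/37.465 = 0.006
Sum = 16.44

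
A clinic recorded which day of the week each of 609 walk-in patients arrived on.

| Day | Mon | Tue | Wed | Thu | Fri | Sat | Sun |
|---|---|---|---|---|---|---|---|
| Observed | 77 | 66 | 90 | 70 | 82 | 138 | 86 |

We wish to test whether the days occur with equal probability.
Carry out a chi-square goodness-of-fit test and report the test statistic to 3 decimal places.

Expected count for each of the 7 categories: 609/7 = 87.
χ² = (77−87)²/87 + (66−87)²/87 + (90−87)²/87 + (70−87)²/87 + (82−87)²/87 + (138−87)²/87 + (86−87)²/87
   = 1.1494 + 5.0690 + 0.1034 + 3.3218 + 0.2874 + 29.8966 + 0.0115
Sum = 39.839

39.839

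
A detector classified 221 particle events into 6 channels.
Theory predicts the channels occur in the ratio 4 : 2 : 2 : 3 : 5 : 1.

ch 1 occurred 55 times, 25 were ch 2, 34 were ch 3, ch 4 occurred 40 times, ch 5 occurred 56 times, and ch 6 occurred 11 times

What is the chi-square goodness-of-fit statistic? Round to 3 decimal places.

4.253

Ratio total = 17. Expected counts: 221×4/17 = 52, 221×2/17 = 26, 221×2/17 = 26, 221×3/17 = 39, 221×5/17 = 65, 221×1/17 = 13.
ch 1: (55 − 52)²/52 = 9/52 = 0.1731
ch 2: (25 − 26)²/26 = 1/26 = 0.0385
ch 3: (34 − 26)²/26 = 64/26 = 2.4615
ch 4: (40 − 39)²/39 = 1/39 = 0.0256
ch 5: (56 − 65)²/65 = 81/65 = 1.2462
ch 6: (11 − 13)²/13 = 4/13 = 0.3077
Sum = 4.253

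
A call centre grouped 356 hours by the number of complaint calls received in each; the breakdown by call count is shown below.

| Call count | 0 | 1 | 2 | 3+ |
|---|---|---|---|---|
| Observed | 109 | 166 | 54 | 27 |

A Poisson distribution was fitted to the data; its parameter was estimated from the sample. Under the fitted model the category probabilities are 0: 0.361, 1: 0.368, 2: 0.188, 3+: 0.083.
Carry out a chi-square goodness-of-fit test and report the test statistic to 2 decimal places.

Expected counts E_i = n·p_i: 356×0.361 = 128.516, 356×0.368 = 131.008, 356×0.188 = 66.928, 356×0.083 = 29.548.
cat         O        E   (O−E)²/E
0         109  128.516      2.964
1         166  131.008      9.346
2          54   66.928      2.497
3+         27   29.548      0.220
Sum = 15.03

15.03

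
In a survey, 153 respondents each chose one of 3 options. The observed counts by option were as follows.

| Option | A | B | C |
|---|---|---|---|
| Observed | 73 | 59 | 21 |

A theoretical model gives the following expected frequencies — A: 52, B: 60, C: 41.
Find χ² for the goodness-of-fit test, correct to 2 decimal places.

18.25

A: (73 − 52)²/52 = 441/52 = 8.481
B: (59 − 60)²/60 = 1/60 = 0.017
C: (21 − 41)²/41 = 400/41 = 9.756
Sum = 18.25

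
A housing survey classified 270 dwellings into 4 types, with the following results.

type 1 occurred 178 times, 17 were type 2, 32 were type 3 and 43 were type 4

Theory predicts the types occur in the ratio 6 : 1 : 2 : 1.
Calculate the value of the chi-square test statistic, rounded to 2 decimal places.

Ratio total = 10. Expected counts: 270×6/10 = 162, 270×1/10 = 27, 270×2/10 = 54, 270×1/10 = 27.
type 1: (178 − 162)²/162 = 256/162 = 1.580
type 2: (17 − 27)²/27 = 100/27 = 3.704
type 3: (32 − 54)²/54 = 484/54 = 8.963
type 4: (43 − 27)²/27 = 256/27 = 9.481
Sum = 23.73

23.73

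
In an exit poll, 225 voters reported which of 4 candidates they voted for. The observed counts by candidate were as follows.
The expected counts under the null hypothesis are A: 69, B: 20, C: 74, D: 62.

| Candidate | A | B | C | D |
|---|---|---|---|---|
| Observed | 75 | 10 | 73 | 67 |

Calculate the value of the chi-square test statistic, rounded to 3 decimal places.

cat         O        E   (O−E)²/E
A          75       69     0.5217
B          10       20     5.0000
C          73       74     0.0135
D          67       62     0.4032
Sum = 5.938

5.938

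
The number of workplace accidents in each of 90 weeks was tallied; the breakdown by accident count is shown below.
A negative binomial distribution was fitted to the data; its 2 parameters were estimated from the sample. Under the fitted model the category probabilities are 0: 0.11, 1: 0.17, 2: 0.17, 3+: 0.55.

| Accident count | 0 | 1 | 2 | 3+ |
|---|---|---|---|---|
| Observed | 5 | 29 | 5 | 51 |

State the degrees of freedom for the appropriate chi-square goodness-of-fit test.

There are k = 4 categories and 2 parameters estimated from the data, so df = 4 − 1 − 2 = 1.

1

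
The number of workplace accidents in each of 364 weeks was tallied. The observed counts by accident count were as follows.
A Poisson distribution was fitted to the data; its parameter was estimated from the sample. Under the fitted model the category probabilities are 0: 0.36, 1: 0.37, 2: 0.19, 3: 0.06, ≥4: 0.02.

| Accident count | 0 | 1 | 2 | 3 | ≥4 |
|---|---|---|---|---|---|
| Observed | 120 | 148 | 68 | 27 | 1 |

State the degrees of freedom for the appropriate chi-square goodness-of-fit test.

3

There are k = 5 categories and 1 parameter estimated from the data, so df = 5 − 1 − 1 = 3.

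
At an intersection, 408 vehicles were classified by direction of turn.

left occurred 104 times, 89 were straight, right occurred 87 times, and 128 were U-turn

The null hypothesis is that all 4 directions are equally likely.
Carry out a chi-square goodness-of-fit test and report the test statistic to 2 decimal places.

Under H₀ each category has probability 1/4, so each expected count is 408/4 = 102.
left: (104 − 102)²/102 = 4/102 = 0.039
straight: (89 − 102)²/102 = 169/102 = 1.657
right: (87 − 102)²/102 = 225/102 = 2.206
U-turn: (128 − 102)²/102 = 676/102 = 6.627
Sum = 10.53

10.53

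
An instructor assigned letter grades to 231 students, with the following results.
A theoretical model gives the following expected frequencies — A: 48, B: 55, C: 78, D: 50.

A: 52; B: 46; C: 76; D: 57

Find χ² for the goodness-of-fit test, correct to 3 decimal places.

2.837

A: (52 − 48)²/48 = 16/48 = 0.3333
B: (46 − 55)²/55 = 81/55 = 1.4727
C: (76 − 78)²/78 = 4/78 = 0.0513
D: (57 − 50)²/50 = 49/50 = 0.9800
Sum = 2.837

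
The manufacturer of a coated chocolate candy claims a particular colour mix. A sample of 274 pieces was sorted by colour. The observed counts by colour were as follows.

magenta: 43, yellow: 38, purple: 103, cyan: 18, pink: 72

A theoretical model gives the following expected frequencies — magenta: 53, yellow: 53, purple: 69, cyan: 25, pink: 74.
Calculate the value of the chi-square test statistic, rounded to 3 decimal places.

magenta: (43 − 53)²/53 = 100/53 = 1.8868
yellow: (38 − 53)²/53 = 225/53 = 4.2453
purple: (103 − 69)²/69 = 1156/69 = 16.7536
cyan: (18 − 25)²/25 = 49/25 = 1.9600
pink: (72 − 74)²/74 = 4/74 = 0.0541
Sum = 24.900

24.900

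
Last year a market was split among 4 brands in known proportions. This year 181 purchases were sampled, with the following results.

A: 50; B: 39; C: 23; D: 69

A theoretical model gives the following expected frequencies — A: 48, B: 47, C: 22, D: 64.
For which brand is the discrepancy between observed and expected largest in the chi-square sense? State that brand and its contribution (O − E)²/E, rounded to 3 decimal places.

A: (50 − 48)²/48 = 4/48 = 0.0833
B: (39 − 47)²/47 = 64/47 = 1.3617
C: (23 − 22)²/22 = 1/22 = 0.0455
D: (69 − 64)²/64 = 25/64 = 0.3906
The largest term is for B: 1.362.

B, 1.362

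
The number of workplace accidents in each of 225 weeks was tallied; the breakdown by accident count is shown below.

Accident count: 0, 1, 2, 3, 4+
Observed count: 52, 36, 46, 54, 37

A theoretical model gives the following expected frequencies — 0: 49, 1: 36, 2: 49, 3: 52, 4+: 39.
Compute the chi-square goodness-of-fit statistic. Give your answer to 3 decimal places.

0.547

χ² = (52−49)²/49 + (36−36)²/36 + (46−49)²/49 + (54−52)²/52 + (37−39)²/39
   = 0.1837 + 0.0000 + 0.1837 + 0.0769 + 0.1026
Sum = 0.547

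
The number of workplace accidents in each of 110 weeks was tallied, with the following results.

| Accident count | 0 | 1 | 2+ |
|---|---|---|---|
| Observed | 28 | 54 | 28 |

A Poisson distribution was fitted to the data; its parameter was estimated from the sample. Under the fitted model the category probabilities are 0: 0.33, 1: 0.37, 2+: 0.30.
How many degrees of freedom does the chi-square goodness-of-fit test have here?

1

There are k = 3 categories and 1 parameter estimated from the data, so df = 3 − 1 − 1 = 1.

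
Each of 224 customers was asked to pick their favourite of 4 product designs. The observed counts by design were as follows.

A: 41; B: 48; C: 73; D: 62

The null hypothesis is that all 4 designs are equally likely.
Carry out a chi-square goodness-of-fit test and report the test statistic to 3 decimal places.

Expected count for each of the 4 categories: 224/4 = 56.
cat         O        E   (O−E)²/E
A          41       56     4.0179
B          48       56     1.1429
C          73       56     5.1607
D          62       56     0.6429
Sum = 10.964

10.964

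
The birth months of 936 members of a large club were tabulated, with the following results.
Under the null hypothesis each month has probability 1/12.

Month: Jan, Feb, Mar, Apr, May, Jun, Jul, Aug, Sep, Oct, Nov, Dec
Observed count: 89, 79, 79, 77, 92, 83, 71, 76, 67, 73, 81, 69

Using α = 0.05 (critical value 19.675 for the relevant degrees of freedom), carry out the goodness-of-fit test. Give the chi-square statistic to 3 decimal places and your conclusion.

Expected count for each of the 12 categories: 936/12 = 78.
cat         O        E   (O−E)²/E
Jan        89       78     1.5513
Feb        79       78     0.0128
Mar        79       78     0.0128
Apr        77       78     0.0128
May        92       78     2.5128
Jun        83       78     0.3205
Jul        71       78     0.6282
Aug        76       78     0.0513
Sep        67       78     1.5513
Oct        73       78     0.3205
Nov        81       78     0.1154
Dec        69       78     1.0385
Sum = 8.128
df = 11. Since 8.128 < 19.675, we do not reject H₀.

8.128; do not reject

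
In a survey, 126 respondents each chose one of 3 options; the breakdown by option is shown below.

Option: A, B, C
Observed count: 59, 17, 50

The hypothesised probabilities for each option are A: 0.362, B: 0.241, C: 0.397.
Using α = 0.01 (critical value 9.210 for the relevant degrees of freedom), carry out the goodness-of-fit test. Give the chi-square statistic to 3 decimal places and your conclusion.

9.813; reject

Expected counts E_i = n·p_i: 126×0.362 = 45.612, 126×0.241 = 30.366, 126×0.397 = 50.022.
A: (59 − 45.612)²/45.612 = 179.238544/45.612 = 3.9296
B: (17 − 30.366)²/30.366 = 178.649956/30.366 = 5.8832
C: (50 − 50.022)²/50.022 = 0.000484/50.022 = 0.0000
Sum = 9.813
df = 2. Since 9.813 > 9.210, we reject H₀.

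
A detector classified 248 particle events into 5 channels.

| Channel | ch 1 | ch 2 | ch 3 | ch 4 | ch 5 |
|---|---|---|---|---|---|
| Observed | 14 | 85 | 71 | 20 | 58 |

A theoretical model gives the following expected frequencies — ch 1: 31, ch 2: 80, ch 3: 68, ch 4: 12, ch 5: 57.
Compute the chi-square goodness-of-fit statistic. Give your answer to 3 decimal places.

cat         O        E   (O−E)²/E
ch 1       14       31     9.3226
ch 2       85       80     0.3125
ch 3       71       68     0.1324
ch 4       20       12     5.3333
ch 5       58       57     0.0175
Sum = 15.118

15.118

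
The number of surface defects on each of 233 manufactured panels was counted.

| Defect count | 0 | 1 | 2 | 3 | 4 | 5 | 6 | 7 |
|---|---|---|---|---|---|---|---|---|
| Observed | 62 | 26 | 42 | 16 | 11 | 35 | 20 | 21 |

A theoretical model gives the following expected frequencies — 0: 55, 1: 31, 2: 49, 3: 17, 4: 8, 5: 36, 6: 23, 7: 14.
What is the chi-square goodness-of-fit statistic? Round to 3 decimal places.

7.800

0: (62 − 55)²/55 = 49/55 = 0.8909
1: (26 − 31)²/31 = 25/31 = 0.8065
2: (42 − 49)²/49 = 49/49 = 1.0000
3: (16 − 17)²/17 = 1/17 = 0.0588
4: (11 − 8)²/8 = 9/8 = 1.1250
5: (35 − 36)²/36 = 1/36 = 0.0278
6: (20 − 23)²/23 = 9/23 = 0.3913
7: (21 − 14)²/14 = 49/14 = 3.5000
Sum = 7.800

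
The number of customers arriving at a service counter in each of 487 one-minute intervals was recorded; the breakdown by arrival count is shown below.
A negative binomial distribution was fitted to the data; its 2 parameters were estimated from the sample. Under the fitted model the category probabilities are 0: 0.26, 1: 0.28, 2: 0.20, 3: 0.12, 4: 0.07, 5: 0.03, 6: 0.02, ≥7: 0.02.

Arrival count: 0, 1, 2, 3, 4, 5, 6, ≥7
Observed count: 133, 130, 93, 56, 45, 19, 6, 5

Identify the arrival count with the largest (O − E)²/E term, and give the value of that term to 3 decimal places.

4, 3.492

Expected counts E_i = n·p_i: 487×0.26 = 126.62, 487×0.28 = 136.36, 487×0.20 = 97.4, 487×0.12 = 58.44, 487×0.07 = 34.09, 487×0.03 = 14.61, 487×0.02 = 9.74, 487×0.02 = 9.74.
cat         O        E   (O−E)²/E
0         133   126.62     0.3215
1         130   136.36     0.2966
2          93     97.4     0.1988
3          56    58.44     0.1019
4          45    34.09     3.4916
5          19    14.61     1.3191
6           6     9.74     1.4361
≥7          5     9.74     2.3067
The largest term is for 4: 3.492.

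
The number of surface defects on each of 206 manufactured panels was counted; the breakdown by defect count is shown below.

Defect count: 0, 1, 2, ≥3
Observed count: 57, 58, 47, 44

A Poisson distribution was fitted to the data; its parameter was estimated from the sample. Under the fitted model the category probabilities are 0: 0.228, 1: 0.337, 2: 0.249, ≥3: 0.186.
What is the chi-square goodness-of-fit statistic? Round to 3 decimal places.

5.225

Expected counts E_i = n·p_i: 206×0.228 = 46.968, 206×0.337 = 69.422, 206×0.249 = 51.294, 206×0.186 = 38.316.
cat         O        E   (O−E)²/E
0          57   46.968     2.1428
1          58   69.422     1.8793
2          47   51.294     0.3595
≥3         44   38.316     0.8432
Sum = 5.225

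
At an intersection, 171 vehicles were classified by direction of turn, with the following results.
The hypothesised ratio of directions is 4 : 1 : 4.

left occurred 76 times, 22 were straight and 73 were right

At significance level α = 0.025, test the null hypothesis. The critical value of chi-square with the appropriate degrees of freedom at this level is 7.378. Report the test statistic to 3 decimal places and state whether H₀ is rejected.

Ratio total = 9. Expected counts: 171×4/9 = 76, 171×1/9 = 19, 171×4/9 = 76.
χ² = (76−76)²/76 + (22−19)²/19 + (73−76)²/76
   = 0.0000 + 0.4737 + 0.1184
Sum = 0.592
df = 2. Since 0.592 < 7.378, we do not reject H₀.

0.592; do not reject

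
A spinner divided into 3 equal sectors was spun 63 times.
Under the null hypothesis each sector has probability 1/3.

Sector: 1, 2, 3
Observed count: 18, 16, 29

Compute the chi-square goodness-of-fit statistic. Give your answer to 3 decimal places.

Expected count for each of the 3 categories: 63/3 = 21.
1: (18 − 21)²/21 = 9/21 = 0.4286
2: (16 − 21)²/21 = 25/21 = 1.1905
3: (29 − 21)²/21 = 64/21 = 3.0476
Sum = 4.667

4.667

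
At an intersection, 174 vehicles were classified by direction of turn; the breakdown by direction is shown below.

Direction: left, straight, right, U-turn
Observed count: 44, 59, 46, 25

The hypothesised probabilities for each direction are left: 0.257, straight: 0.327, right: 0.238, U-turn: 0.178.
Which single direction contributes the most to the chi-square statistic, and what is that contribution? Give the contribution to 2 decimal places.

U-turn, 1.15

Expected counts E_i = n·p_i: 174×0.257 = 44.718, 174×0.327 = 56.898, 174×0.238 = 41.412, 174×0.178 = 30.972.
χ² = (44−44.718)²/44.718 + (59−56.898)²/56.898 + (46−41.412)²/41.412 + (25−30.972)²/30.972
   = 0.012 + 0.078 + 0.508 + 1.152
The largest term is for U-turn: 1.15.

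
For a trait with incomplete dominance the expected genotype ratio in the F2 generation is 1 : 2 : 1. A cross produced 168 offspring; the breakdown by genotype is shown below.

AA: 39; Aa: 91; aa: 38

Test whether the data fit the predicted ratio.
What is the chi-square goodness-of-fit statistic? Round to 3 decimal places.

1.179

Ratio total = 4. Expected counts: 168×1/4 = 42, 168×2/4 = 84, 168×1/4 = 42.
AA: (39 − 42)²/42 = 9/42 = 0.2143
Aa: (91 − 84)²/84 = 49/84 = 0.5833
aa: (38 − 42)²/42 = 16/42 = 0.3810
Sum = 1.179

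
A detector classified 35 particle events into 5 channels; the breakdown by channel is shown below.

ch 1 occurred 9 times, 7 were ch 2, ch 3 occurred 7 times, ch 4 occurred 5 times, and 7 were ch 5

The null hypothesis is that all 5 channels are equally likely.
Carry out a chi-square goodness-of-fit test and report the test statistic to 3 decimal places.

Under H₀ each category has probability 1/5, so each expected count is 35/5 = 7.
χ² = (9−7)²/7 + (7−7)²/7 + (7−7)²/7 + (5−7)²/7 + (7−7)²/7
   = 0.5714 + 0.0000 + 0.0000 + 0.5714 + 0.0000
Sum = 1.143

1.143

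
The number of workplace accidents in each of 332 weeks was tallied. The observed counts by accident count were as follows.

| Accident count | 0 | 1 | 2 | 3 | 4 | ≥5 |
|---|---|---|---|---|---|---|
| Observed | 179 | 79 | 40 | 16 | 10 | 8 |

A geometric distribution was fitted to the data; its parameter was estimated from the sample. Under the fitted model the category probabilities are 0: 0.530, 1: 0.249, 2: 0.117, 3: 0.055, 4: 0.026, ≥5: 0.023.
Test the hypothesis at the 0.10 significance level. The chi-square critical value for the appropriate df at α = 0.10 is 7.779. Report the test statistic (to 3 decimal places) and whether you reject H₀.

Expected counts E_i = n·p_i: 332×0.530 = 175.96, 332×0.249 = 82.668, 332×0.117 = 38.844, 332×0.055 = 18.26, 332×0.026 = 8.632, 332×0.023 = 7.636.
cat         O        E   (O−E)²/E
0         179   175.96     0.0525
1          79   82.668     0.1628
2          40   38.844     0.0344
3          16    18.26     0.2797
4          10    8.632     0.2168
≥5          8    7.636     0.0174
Sum = 0.764
df = 4. Since 0.764 < 7.779, we do not reject H₀.

0.764; do not reject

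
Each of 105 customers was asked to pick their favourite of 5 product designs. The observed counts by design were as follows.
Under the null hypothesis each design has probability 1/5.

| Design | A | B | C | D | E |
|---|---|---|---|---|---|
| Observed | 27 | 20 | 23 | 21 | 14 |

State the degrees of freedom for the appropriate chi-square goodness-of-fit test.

4

There are k = 5 categories and no parameters were estimated from the data, so df = 5 − 1 = 4.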